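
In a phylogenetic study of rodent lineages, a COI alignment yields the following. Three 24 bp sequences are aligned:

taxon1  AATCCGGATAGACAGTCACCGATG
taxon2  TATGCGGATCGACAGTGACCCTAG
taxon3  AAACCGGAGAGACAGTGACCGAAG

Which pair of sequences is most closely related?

taxon1–taxon2: 7/24 differ, p = 0.292, d = 0.369.
taxon1–taxon3: 4/24 differ, p = 0.167, d = 0.188.
taxon2–taxon3: 7/24 differ, p = 0.292, d = 0.369.
The smallest distance is between taxon1 and taxon3.

taxon1 and taxon3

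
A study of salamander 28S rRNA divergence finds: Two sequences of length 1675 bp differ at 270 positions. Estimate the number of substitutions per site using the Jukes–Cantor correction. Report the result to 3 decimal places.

p = 270/1675 ≈ 0.161194.
d = −(3/4) ln(1 − 4p/3) = −0.75 ln(1 − 0.214925) = −0.75 ln(0.785075)
  = −0.75 × (-0.241976) = 0.181482 substitutions/site.

0.181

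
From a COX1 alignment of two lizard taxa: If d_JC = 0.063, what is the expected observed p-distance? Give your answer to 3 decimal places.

p = (3/4)(1 − e^(−4d/3)) = 0.75 × (1 − e^(-0.084)) = 0.75 × (1 − 0.919431) = 0.060427.

0.060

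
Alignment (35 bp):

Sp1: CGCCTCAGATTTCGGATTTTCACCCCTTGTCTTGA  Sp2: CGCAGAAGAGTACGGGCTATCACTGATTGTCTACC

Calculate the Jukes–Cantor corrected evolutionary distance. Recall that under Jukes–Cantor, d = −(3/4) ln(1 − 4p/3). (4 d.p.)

The sequences differ at 14 of 35 sites, so p = 14/35 = 0.4.
d = −(3/4) ln(1 − 4p/3) = −0.75 ln(1 − 0.533333) = −0.75 ln(0.466667)
  = −0.75 × (-0.762139) = 0.571604 substitutions/site.

0.5716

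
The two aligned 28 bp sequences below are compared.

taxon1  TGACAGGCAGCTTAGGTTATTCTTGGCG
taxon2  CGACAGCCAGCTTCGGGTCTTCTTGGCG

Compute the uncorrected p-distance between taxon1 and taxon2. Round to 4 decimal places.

The sequences differ at 5 of 28 positions (sites 1, 7, 14, 17, 19).
p = 5/28 = 0.178571… ≈ 0.1786 (to 4 d.p.).

0.1786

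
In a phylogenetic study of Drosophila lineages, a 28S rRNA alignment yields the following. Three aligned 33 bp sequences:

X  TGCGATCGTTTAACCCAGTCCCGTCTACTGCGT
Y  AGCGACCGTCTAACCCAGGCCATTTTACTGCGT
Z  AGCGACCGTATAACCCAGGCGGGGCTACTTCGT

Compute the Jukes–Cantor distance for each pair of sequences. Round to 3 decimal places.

X–Y: 7/33 sites differ → p ≈ 0.212121, d = −0.75 ln(1 − 0.282828) = 0.249330 ≈ 0.249.
X–Z: 8/33 sites differ → p ≈ 0.242424, d = −0.75 ln(1 − 0.323232) = 0.292820 ≈ 0.293.
Y–Z: 7/33 sites differ → p ≈ 0.212121, d = −0.75 ln(1 − 0.282828) = 0.249330 ≈ 0.249.

d(X,Y) = 0.249, d(X,Z) = 0.293, d(Y,Z) = 0.249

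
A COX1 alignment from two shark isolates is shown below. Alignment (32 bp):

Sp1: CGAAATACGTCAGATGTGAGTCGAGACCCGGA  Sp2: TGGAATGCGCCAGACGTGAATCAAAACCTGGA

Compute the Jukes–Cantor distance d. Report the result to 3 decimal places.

The sequences differ at 9 of 32 sites (1, 3, 7, 10, 15, 20, 23, 25, 29), so p = 9/32 = 0.28125.
d = −(3/4) ln(1 − 4p/3) = −0.75 ln(1 − 0.375) = −0.75 ln(0.625)
  = −0.75 × (-0.470004) = 0.352503 substitutions/site.

0.353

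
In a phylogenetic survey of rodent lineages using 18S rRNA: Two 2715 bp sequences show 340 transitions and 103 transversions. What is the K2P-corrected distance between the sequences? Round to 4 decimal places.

0.1898

P = 340/2715 ≈ 0.12523 and Q = 103/2715 ≈ 0.037937.
Under the Kimura two-parameter model, d = −½ ln(1 − 2P − Q) − ¼ ln(1 − 2Q).
1 − 2P − Q = 0.711603, giving −½ ln(0.711603) = 0.170118.
1 − 2Q = 0.924126, giving −¼ ln(0.924126) = 0.019727.
d = 0.170118 + 0.019727 = 0.189845.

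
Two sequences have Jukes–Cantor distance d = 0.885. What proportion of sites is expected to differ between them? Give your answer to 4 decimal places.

0.5195

p = (3/4)(1 − e^(−4d/3)) = 0.75 × (1 − e^(-1.18)) = 0.75 × (1 − 0.307279) = 0.519541.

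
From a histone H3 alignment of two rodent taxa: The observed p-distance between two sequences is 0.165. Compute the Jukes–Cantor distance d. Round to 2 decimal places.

d = −(3/4) ln(1 − 4p/3) = −0.75 ln(1 − 0.22) = −0.75 ln(0.78)
  = −0.75 × (-0.248461) = 0.186346 substitutions/site.

0.19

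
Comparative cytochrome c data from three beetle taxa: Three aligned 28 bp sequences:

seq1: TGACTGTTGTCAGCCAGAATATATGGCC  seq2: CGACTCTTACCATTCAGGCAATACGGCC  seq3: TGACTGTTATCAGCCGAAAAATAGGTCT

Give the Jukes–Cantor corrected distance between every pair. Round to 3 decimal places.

seq1–seq2: 10/28 sites differ → p ≈ 0.357143, d = −0.75 ln(1 − 0.476191) = 0.484971 ≈ 0.485.
seq1–seq3: 7/28 sites differ → p = 0.25, d = −0.75 ln(1 − 0.333333) = 0.304098 ≈ 0.304.
seq2–seq3: 12/28 sites differ → p ≈ 0.428571, d = −0.75 ln(1 − 0.571428) = 0.635472 ≈ 0.635.

d(seq1,seq2) = 0.485, d(seq1,seq3) = 0.304, d(seq2,seq3) = 0.635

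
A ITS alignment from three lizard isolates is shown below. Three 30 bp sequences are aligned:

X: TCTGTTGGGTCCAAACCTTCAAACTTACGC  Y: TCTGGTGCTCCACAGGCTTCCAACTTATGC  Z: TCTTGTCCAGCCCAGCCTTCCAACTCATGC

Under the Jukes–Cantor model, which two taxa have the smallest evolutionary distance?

X–Y: 10/30 differ, p = 0.333, d = 0.441.
X–Z: 11/30 differ, p = 0.367, d = 0.503.
Y–Z: 7/30 differ, p = 0.233, d = 0.280.
The smallest distance is between Y and Z.

Y and Z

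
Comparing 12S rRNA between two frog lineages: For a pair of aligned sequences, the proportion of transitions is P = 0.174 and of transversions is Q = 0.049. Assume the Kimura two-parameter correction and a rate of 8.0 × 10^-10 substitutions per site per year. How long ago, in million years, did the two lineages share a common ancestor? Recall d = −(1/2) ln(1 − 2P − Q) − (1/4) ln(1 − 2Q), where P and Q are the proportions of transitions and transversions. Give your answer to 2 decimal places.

Under the Kimura two-parameter model, d = −½ ln(1 − 2P − Q) − ¼ ln(1 − 2Q).
1 − 2P − Q = 0.603, giving −½ ln(0.603) = 0.252919.
1 − 2Q = 0.902, giving −¼ ln(0.902) = 0.025785.
d = 0.252919 + 0.025785 = 0.278704.
Under a molecular clock d = 2μt, so t = d/(2μ) = 0.278704 / (2 × 8.0 × 10^-10) = 174.19 million years.

174.19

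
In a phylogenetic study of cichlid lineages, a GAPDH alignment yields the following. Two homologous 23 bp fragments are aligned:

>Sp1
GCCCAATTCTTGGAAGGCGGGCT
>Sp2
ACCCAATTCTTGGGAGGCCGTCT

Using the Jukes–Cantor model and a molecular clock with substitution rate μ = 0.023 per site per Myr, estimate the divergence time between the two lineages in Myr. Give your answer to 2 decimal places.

The sequences differ at 4 of 23 sites (1, 14, 19, 21), so p = 4/23 ≈ 0.173913.
d = −(3/4) ln(1 − 4p/3) = −0.75 ln(1 − 0.231884) = −0.75 ln(0.768116)
  = −0.75 × (-0.263815) = 0.197861 substitutions/site.
Under a molecular clock d = 2μt, so t = d/(2μ) = 0.197861 / (2 × 0.023) = 4.30 Myr.

4.30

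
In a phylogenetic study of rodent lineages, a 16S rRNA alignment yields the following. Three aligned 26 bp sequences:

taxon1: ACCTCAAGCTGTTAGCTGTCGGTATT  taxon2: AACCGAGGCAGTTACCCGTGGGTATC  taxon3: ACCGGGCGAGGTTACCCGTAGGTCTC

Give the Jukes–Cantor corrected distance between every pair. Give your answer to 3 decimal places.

d(taxon1,taxon2) = 0.464, d(taxon1,taxon3) = 0.623, d(taxon2,taxon3) = 0.396

taxon1–taxon2: 9/26 sites differ → p ≈ 0.346154, d = −0.75 ln(1 − 0.461539) = 0.464280 ≈ 0.464.
taxon1–taxon3: 11/26 sites differ → p ≈ 0.423077, d = −0.75 ln(1 − 0.564103) = 0.622762 ≈ 0.623.
taxon2–taxon3: 8/26 sites differ → p ≈ 0.307692, d = −0.75 ln(1 − 0.410256) = 0.396050 ≈ 0.396.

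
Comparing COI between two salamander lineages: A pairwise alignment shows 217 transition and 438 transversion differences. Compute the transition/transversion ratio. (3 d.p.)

R = 217/438 = 0.495433… ≈ 0.495 (to 3 d.p.).

0.495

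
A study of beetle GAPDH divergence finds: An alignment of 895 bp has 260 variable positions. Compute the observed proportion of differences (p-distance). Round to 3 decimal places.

0.291

p = 260/895 = 0.290502… ≈ 0.291 (to 3 d.p.).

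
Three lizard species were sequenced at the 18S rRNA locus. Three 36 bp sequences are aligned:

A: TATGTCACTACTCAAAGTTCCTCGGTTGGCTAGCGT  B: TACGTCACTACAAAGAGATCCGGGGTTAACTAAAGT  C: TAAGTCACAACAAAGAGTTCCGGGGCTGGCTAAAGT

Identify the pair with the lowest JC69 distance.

A–B: 11/36 differ, p = 0.306, d = 0.392.
A–C: 10/36 differ, p = 0.278, d = 0.347.
B–C: 6/36 differ, p = 0.167, d = 0.188.
The smallest distance is between B and C.

B and C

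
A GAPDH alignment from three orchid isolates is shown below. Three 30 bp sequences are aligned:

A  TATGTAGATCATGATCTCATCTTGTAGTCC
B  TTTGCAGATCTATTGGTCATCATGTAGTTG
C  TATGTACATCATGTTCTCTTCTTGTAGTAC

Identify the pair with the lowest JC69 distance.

A–B: 11/30 differ, p = 0.367, d = 0.503.
A–C: 4/30 differ, p = 0.133, d = 0.147.
B–C: 12/30 differ, p = 0.400, d = 0.572.
The smallest distance is between A and C.

A and C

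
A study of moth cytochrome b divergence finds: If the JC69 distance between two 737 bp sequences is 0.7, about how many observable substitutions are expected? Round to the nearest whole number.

335

Invert JC69: p = (3/4)(1 − e^(−4d/3)) = 0.75 × (1 − e^(-0.933333)) = 0.75 × (1 − 0.393241) = 0.455069.
Expected differing sites = pL ≈ 0.455069 × 737 = 335.385853 ≈ 335.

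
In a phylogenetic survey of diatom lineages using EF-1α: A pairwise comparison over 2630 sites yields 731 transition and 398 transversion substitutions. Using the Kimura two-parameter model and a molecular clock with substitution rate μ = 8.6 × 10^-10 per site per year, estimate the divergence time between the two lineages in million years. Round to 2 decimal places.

409.47

P = 731/2630 ≈ 0.277947 and Q = 398/2630 ≈ 0.151331.
Under the Kimura two-parameter model, d = −½ ln(1 − 2P − Q) − ¼ ln(1 − 2Q).
1 − 2P − Q = 0.292775, giving −½ ln(0.292775) = 0.614175.
1 − 2Q = 0.697338, giving −¼ ln(0.697338) = 0.090121.
d = 0.614175 + 0.090121 = 0.704296.
Under a molecular clock d = 2μt, so t = d/(2μ) = 0.704296 / (2 × 8.6 × 10^-10) = 409.47 million years.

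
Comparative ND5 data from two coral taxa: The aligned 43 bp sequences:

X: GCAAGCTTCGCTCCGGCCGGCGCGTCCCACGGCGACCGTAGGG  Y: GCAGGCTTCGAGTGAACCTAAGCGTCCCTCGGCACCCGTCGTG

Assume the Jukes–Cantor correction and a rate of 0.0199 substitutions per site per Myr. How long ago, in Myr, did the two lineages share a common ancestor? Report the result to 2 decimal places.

11.79

The sequences differ at 15 of 43 sites, so p = 15/43 ≈ 0.348837.
d = −(3/4) ln(1 − 4p/3) = −0.75 ln(1 − 0.465116) = −0.75 ln(0.534884)
  = −0.75 × (-0.625705) = 0.469279 substitutions/site.
Under a molecular clock d = 2μt, so t = d/(2μ) = 0.469279 / (2 × 0.0199) = 11.79 Myr.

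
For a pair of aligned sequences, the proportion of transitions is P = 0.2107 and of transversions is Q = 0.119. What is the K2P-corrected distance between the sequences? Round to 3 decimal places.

0.457

Under the Kimura two-parameter model, d = −½ ln(1 − 2P − Q) − ¼ ln(1 − 2Q).
1 − 2P − Q = 0.4596, giving −½ ln(0.4596) = 0.388699.
1 − 2Q = 0.762, giving −¼ ln(0.762) = 0.067952.
d = 0.388699 + 0.067952 = 0.456651.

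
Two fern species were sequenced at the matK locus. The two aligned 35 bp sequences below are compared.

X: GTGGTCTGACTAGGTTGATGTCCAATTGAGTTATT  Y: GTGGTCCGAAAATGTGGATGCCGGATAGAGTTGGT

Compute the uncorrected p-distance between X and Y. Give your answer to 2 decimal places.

The sequences differ at 11 of 35 positions.
p = 11/35 = 0.314285… ≈ 0.31 (to 2 d.p.).

0.31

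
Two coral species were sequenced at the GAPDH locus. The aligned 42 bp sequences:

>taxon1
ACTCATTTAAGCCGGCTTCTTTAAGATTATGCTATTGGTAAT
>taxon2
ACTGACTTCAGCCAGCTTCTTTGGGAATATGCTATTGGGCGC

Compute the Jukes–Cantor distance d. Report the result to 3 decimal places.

0.322

The sequences differ at 11 of 42 sites, so p = 11/42 ≈ 0.261905.
d = −(3/4) ln(1 − 4p/3) = −0.75 ln(1 − 0.349207) = −0.75 ln(0.650793)
  = −0.75 × (-0.429564) = 0.322173 substitutions/site.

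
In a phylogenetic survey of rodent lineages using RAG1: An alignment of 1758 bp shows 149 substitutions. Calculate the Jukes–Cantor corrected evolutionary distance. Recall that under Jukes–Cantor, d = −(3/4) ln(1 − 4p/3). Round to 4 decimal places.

0.0899

p = 149/1758 ≈ 0.084755.
d = −(3/4) ln(1 − 4p/3) = −0.75 ln(1 − 0.113007) = −0.75 ln(0.886993)
  = −0.75 × (-0.119918) = 0.089939 substitutions/site.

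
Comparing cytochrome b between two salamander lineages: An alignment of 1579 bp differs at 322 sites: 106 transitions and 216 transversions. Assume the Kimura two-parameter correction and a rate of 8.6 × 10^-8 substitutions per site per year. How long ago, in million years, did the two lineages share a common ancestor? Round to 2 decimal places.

1.38

P = 106/1579 ≈ 0.067131 and Q = 216/1579 ≈ 0.136795.
Under the Kimura two-parameter model, d = −½ ln(1 − 2P − Q) − ¼ ln(1 − 2Q).
1 − 2P − Q = 0.728943, giving −½ ln(0.728943) = 0.158080.
1 − 2Q = 0.72641, giving −¼ ln(0.72641) = 0.079910.
d = 0.158080 + 0.079910 = 0.237990.
Under a molecular clock d = 2μt, so t = d/(2μ) = 0.237990 / (2 × 8.6 × 10^-8) = 1.38 million years.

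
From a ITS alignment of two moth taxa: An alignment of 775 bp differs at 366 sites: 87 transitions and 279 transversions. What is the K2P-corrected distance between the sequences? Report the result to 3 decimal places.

0.757

P = 87/775 ≈ 0.112258 and Q = 279/775 = 0.36.
Under the Kimura two-parameter model, d = −½ ln(1 − 2P − Q) − ¼ ln(1 − 2Q).
1 − 2P − Q = 0.415484, giving −½ ln(0.415484) = 0.439156.
1 − 2Q = 0.28, giving −¼ ln(0.28) = 0.318241.
d = 0.439156 + 0.318241 = 0.757397.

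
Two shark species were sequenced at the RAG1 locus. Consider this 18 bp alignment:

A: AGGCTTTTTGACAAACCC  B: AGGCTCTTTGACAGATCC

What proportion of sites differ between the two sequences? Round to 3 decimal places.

0.167

The sequences differ at 3 of 18 positions (sites 6, 14, 16).
p = 3/18 = 0.166666… ≈ 0.167 (to 3 d.p.).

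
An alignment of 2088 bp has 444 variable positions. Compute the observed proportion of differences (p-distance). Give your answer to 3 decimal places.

0.213

p = 444/2088 = 0.212643… ≈ 0.213 (to 3 d.p.).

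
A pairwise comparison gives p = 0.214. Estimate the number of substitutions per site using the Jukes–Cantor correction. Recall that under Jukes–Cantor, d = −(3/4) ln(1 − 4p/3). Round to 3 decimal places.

d = −(3/4) ln(1 − 4p/3) = −0.75 ln(1 − 0.285333) = −0.75 ln(0.714667)
  = −0.75 × (-0.335939) = 0.251954 substitutions/site.

0.252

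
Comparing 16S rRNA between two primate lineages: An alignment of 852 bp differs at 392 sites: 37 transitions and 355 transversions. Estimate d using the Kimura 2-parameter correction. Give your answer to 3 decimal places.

0.798

P = 37/852 ≈ 0.043427 and Q = 355/852 ≈ 0.416667.
Under the Kimura two-parameter model, d = −½ ln(1 − 2P − Q) − ¼ ln(1 − 2Q).
1 − 2P − Q = 0.496479, giving −½ ln(0.496479) = 0.350107.
1 − 2Q = 0.166666, giving −¼ ln(0.166666) = 0.447941.
d = 0.350107 + 0.447941 = 0.798048.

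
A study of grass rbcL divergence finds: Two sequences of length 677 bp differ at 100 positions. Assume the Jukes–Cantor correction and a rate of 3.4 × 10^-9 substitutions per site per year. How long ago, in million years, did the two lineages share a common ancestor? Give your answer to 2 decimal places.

24.19

p = 100/677 ≈ 0.14771.
d = −(3/4) ln(1 − 4p/3) = −0.75 ln(1 − 0.196947) = −0.75 ln(0.803053)
  = −0.75 × (-0.219335) = 0.164501 substitutions/site.
Under a molecular clock d = 2μt, so t = d/(2μ) = 0.164501 / (2 × 3.4 × 10^-9) = 24.19 million years.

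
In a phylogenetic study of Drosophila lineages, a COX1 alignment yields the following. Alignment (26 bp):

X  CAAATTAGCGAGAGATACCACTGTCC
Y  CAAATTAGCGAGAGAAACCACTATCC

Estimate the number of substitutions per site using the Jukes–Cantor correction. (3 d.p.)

The sequences differ at 2 of 26 sites (16, 23), so p = 2/26 ≈ 0.076923.
d = −(3/4) ln(1 − 4p/3) = −0.75 ln(1 − 0.102564) = −0.75 ln(0.897436)
  = −0.75 × (-0.108213) = 0.081160 substitutions/site.

0.081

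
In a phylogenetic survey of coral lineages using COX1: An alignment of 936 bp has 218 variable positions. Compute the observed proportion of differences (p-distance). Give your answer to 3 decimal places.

p = 218/936 = 0.232905… ≈ 0.233 (to 3 d.p.).

0.233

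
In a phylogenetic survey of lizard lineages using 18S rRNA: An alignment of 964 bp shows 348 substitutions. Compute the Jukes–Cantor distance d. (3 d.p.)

0.492

p = 348/964 ≈ 0.360996.
d = −(3/4) ln(1 − 4p/3) = −0.75 ln(1 − 0.481328) = −0.75 ln(0.518672)
  = −0.75 × (-0.656484) = 0.492363 substitutions/site.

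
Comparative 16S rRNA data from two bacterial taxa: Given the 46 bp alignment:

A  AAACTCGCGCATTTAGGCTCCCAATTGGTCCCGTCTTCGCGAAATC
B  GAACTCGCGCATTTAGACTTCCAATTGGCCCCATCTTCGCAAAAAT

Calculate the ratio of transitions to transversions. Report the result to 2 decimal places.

Transitions are A↔G and C↔T; transversions are all other mismatches.
Transitions: 7. Transversions: 1.
R = 7/1 = 7.00.

7.00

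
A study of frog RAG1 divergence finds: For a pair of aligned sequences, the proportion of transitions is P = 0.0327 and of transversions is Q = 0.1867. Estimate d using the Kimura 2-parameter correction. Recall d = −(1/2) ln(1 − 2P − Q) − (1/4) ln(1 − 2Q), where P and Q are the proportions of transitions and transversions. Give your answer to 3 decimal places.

Under the Kimura two-parameter model, d = −½ ln(1 − 2P − Q) − ¼ ln(1 − 2Q).
1 − 2P − Q = 0.7479, giving −½ ln(0.7479) = 0.145243.
1 − 2Q = 0.6266, giving −¼ ln(0.6266) = 0.116862.
d = 0.145243 + 0.116862 = 0.262105.

0.262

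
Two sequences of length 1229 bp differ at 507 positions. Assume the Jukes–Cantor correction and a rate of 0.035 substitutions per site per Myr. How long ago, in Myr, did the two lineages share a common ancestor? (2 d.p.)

8.56

p = 507/1229 ≈ 0.412531.
d = −(3/4) ln(1 − 4p/3) = −0.75 ln(1 − 0.550041) = −0.75 ln(0.449959)
  = −0.75 × (-0.798599) = 0.598949 substitutions/site.
Under a molecular clock d = 2μt, so t = d/(2μ) = 0.598949 / (2 × 0.035) = 8.56 Myr.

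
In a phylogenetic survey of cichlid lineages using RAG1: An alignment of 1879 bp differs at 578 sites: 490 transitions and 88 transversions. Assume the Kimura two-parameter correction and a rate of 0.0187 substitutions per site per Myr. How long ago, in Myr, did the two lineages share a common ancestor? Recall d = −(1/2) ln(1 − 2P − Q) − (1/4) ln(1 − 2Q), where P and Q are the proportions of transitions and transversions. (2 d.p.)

P = 490/1879 ≈ 0.260777 and Q = 88/1879 ≈ 0.046833.
Under the Kimura two-parameter model, d = −½ ln(1 − 2P − Q) − ¼ ln(1 − 2Q).
1 − 2P − Q = 0.431613, giving −½ ln(0.431613) = 0.420113.
1 − 2Q = 0.906334, giving −¼ ln(0.906334) = 0.024587.
d = 0.420113 + 0.024587 = 0.444700.
Under a molecular clock d = 2μt, so t = d/(2μ) = 0.444700 / (2 × 0.0187) = 11.89 Myr.

11.89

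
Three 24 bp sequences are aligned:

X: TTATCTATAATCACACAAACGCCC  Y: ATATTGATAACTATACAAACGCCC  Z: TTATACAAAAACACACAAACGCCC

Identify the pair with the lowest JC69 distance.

X and Z

X–Y: 6/24 differ, p = 0.250, d = 0.304.
X–Z: 4/24 differ, p = 0.167, d = 0.188.
Y–Z: 7/24 differ, p = 0.292, d = 0.369.
The smallest distance is between X and Z.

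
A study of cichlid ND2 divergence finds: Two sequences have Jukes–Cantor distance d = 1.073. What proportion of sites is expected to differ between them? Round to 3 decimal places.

p = (3/4)(1 − e^(−4d/3)) = 0.75 × (1 − e^(-1.430667)) = 0.75 × (1 − 0.239149) = 0.570638.

0.571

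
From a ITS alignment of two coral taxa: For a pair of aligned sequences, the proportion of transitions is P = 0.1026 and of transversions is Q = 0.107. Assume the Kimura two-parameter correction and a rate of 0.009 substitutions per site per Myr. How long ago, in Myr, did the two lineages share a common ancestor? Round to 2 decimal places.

Under the Kimura two-parameter model, d = −½ ln(1 − 2P − Q) − ¼ ln(1 − 2Q).
1 − 2P − Q = 0.6878, giving −½ ln(0.6878) = 0.187129.
1 − 2Q = 0.786, giving −¼ ln(0.786) = 0.060200.
d = 0.187129 + 0.060200 = 0.247329.
Under a molecular clock d = 2μt, so t = d/(2μ) = 0.247329 / (2 × 0.009) = 13.74 Myr.

13.74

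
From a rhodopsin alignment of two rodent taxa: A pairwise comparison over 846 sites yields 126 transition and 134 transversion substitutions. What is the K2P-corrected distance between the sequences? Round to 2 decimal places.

P = 126/846 ≈ 0.148936 and Q = 134/846 ≈ 0.158392.
Under the Kimura two-parameter model, d = −½ ln(1 − 2P − Q) − ¼ ln(1 − 2Q).
1 − 2P − Q = 0.543736, giving −½ ln(0.543736) = 0.304646.
1 − 2Q = 0.683216, giving −¼ ln(0.683216) = 0.095236.
d = 0.304646 + 0.095236 = 0.399882.

0.40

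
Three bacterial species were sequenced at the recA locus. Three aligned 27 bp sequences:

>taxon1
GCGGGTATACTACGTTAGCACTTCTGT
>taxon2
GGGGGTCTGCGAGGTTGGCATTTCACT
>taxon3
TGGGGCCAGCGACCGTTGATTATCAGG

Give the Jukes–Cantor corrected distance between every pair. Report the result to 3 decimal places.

d(taxon1,taxon2) = 0.441, d(taxon1,taxon3) = 1.171, d(taxon2,taxon3) = 0.673

taxon1–taxon2: 9/27 sites differ → p ≈ 0.333333, d = −0.75 ln(1 − 0.444444) = 0.440839 ≈ 0.441.
taxon1–taxon3: 16/27 sites differ → p ≈ 0.592593, d = −0.75 ln(1 − 0.790124) = 1.170929 ≈ 1.171.
taxon2–taxon3: 12/27 sites differ → p ≈ 0.444444, d = −0.75 ln(1 − 0.592592) = 0.673455 ≈ 0.673.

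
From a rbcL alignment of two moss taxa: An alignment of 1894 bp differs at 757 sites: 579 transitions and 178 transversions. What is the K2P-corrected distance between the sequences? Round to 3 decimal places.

P = 579/1894 ≈ 0.305702 and Q = 178/1894 ≈ 0.093981.
Under the Kimura two-parameter model, d = −½ ln(1 − 2P − Q) − ¼ ln(1 − 2Q).
1 − 2P − Q = 0.294615, giving −½ ln(0.294615) = 0.611043.
1 − 2Q = 0.812038, giving −¼ ln(0.812038) = 0.052052.
d = 0.611043 + 0.052052 = 0.663095.

0.663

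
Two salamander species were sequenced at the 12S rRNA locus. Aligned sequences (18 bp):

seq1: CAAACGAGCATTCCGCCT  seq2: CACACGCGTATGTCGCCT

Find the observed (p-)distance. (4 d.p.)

The sequences differ at 5 of 18 positions (sites 3, 7, 9, 12, 13).
p = 5/18 = 0.277777… ≈ 0.2778 (to 4 d.p.).

0.2778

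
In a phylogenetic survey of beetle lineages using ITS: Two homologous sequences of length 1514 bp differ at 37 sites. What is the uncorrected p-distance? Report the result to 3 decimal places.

p = 37/1514 = 0.024438… ≈ 0.024 (to 3 d.p.).

0.024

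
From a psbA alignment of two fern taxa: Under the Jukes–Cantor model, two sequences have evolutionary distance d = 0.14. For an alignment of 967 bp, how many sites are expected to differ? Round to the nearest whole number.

Invert JC69: p = (3/4)(1 − e^(−4d/3)) = 0.75 × (1 − e^(-0.186667)) = 0.75 × (1 − 0.829720) = 0.127710.
Expected differing sites = pL ≈ 0.127710 × 967 = 123.49557 ≈ 123.

123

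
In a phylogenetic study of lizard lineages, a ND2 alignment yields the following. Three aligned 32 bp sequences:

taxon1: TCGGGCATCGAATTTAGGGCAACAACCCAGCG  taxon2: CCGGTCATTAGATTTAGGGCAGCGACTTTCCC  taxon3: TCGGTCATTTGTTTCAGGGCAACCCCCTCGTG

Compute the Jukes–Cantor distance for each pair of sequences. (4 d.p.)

d(taxon1,taxon2) = 0.5199, d(taxon1,taxon3) = 0.4598, d(taxon2,taxon3) = 0.5199

taxon1–taxon2: 12/32 sites differ → p = 0.375, d = −0.75 ln(1 − 0.5) = 0.519860 ≈ 0.5199.
taxon1–taxon3: 11/32 sites differ → p = 0.34375, d = −0.75 ln(1 − 0.458333) = 0.459828 ≈ 0.4598.
taxon2–taxon3: 12/32 sites differ → p = 0.375, d = −0.75 ln(1 − 0.5) = 0.519860 ≈ 0.5199.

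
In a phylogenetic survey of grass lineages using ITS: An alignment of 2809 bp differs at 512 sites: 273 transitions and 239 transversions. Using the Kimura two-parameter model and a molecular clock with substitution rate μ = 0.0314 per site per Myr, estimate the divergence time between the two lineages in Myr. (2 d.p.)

P = 273/2809 ≈ 0.097188 and Q = 239/2809 ≈ 0.085084.
Under the Kimura two-parameter model, d = −½ ln(1 − 2P − Q) − ¼ ln(1 − 2Q).
1 − 2P − Q = 0.72054, giving −½ ln(0.72054) = 0.163877.
1 − 2Q = 0.829832, giving −¼ ln(0.829832) = 0.046633.
d = 0.163877 + 0.046633 = 0.210510.
Under a molecular clock d = 2μt, so t = d/(2μ) = 0.210510 / (2 × 0.0314) = 3.35 Myr.

3.35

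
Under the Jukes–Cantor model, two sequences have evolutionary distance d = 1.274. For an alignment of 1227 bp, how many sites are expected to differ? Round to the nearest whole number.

Invert JC69: p = (3/4)(1 − e^(−4d/3)) = 0.75 × (1 − e^(-1.698667)) = 0.75 × (1 − 0.182927) = 0.612805.
Expected differing sites = pL ≈ 0.612805 × 1227 = 751.911735 ≈ 752.

752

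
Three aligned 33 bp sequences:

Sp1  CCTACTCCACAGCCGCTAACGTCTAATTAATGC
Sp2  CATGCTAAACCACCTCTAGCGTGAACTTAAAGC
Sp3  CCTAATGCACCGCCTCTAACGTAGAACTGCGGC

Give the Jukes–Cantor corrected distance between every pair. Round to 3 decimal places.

d(Sp1,Sp2) = 0.497, d(Sp1,Sp3) = 0.388, d(Sp2,Sp3) = 0.625

Sp1–Sp2: 12/33 sites differ → p ≈ 0.363636, d = −0.75 ln(1 − 0.484848) = 0.497470 ≈ 0.497.
Sp1–Sp3: 10/33 sites differ → p ≈ 0.30303, d = −0.75 ln(1 − 0.40404) = 0.388186 ≈ 0.388.
Sp2–Sp3: 14/33 sites differ → p ≈ 0.424242, d = −0.75 ln(1 − 0.565656) = 0.625439 ≈ 0.625.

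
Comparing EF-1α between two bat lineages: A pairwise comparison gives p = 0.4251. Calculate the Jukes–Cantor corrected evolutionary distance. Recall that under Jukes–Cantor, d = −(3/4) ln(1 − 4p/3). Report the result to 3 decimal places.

0.627

d = −(3/4) ln(1 − 4p/3) = −0.75 ln(1 − 0.5668) = −0.75 ln(0.4332)
  = −0.75 × (-0.836556) = 0.627417 substitutions/site.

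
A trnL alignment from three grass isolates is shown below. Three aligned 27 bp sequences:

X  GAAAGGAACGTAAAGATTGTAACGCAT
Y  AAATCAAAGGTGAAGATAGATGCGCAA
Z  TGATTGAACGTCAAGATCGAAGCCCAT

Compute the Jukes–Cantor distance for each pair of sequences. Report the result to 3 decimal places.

d(X,Y) = 0.588, d(X,Z) = 0.441, d(Y,Z) = 0.511

X–Y: 11/27 sites differ → p ≈ 0.407407, d = −0.75 ln(1 − 0.543209) = 0.587647 ≈ 0.588.
X–Z: 9/27 sites differ → p ≈ 0.333333, d = −0.75 ln(1 − 0.444444) = 0.440839 ≈ 0.441.
Y–Z: 10/27 sites differ → p ≈ 0.37037, d = −0.75 ln(1 − 0.493827) = 0.510658 ≈ 0.511.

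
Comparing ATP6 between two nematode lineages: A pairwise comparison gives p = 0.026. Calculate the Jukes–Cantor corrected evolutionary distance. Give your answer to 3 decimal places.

d = −(3/4) ln(1 − 4p/3) = −0.75 ln(1 − 0.034667) = −0.75 ln(0.965333)
  = −0.75 × (-0.035282) = 0.026462 substitutions/site.

0.026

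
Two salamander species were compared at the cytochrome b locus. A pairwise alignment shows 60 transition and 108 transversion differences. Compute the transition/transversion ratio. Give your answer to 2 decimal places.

0.56

R = 60/108 = 0.555555… ≈ 0.56 (to 2 d.p.).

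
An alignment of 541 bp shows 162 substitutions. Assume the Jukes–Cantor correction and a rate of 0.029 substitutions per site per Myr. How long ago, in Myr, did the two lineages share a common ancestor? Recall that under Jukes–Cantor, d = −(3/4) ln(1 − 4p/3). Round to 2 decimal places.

p = 162/541 ≈ 0.299445.
d = −(3/4) ln(1 − 4p/3) = −0.75 ln(1 − 0.39926) = −0.75 ln(0.60074)
  = −0.75 × (-0.509593) = 0.382195 substitutions/site.
Under a molecular clock d = 2μt, so t = d/(2μ) = 0.382195 / (2 × 0.029) = 6.59 Myr.

6.59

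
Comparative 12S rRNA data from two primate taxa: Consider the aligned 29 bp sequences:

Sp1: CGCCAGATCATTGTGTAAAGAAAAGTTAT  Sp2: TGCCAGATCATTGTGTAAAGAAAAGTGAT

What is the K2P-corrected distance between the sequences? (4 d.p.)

Of 29 sites, 1 differences are transitions and 1 are transversions, so P = 1/29 ≈ 0.034483 and Q = 1/29 ≈ 0.034483.
Under the Kimura two-parameter model, d = −½ ln(1 − 2P − Q) − ¼ ln(1 − 2Q).
1 − 2P − Q = 0.896551, giving −½ ln(0.896551) = 0.054600.
1 − 2Q = 0.931034, giving −¼ ln(0.931034) = 0.017865.
d = 0.054600 + 0.017865 = 0.072465.

0.0725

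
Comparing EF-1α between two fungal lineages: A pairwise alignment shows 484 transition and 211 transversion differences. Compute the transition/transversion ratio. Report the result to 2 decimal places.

2.29

R = 484/211 = 2.293838… ≈ 2.29 (to 2 d.p.).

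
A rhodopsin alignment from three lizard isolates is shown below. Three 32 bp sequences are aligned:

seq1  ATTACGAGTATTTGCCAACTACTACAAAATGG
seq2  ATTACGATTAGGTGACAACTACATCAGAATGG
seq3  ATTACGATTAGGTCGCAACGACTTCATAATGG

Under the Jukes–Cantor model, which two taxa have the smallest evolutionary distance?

seq2 and seq3

seq1–seq2: 7/32 differ, p = 0.219, d = 0.259.
seq1–seq3: 8/32 differ, p = 0.250, d = 0.304.
seq2–seq3: 5/32 differ, p = 0.156, d = 0.175.
The smallest distance is between seq2 and seq3.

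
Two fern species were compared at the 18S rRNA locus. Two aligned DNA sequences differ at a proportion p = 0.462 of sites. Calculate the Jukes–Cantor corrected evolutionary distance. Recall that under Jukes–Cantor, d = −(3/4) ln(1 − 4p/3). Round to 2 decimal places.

d = −(3/4) ln(1 − 4p/3) = −0.75 ln(1 − 0.616) = −0.75 ln(0.384)
  = −0.75 × (-0.957113) = 0.717835 substitutions/site.

0.72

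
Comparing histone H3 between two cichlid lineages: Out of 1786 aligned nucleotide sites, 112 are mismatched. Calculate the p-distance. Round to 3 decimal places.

0.063

p = 112/1786 = 0.062709… ≈ 0.063 (to 3 d.p.).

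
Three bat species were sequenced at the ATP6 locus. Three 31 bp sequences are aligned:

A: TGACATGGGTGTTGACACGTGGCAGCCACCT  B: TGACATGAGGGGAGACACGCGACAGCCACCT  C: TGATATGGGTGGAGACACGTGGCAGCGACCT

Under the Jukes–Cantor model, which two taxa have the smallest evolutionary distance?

A and C

A–B: 6/31 differ, p = 0.194, d = 0.224.
A–C: 4/31 differ, p = 0.129, d = 0.142.
B–C: 6/31 differ, p = 0.194, d = 0.224.
The smallest distance is between A and C.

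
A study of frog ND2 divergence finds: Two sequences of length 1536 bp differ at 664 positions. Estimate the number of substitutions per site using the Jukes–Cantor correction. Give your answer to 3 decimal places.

0.644

p = 664/1536 ≈ 0.432292.
d = −(3/4) ln(1 − 4p/3) = −0.75 ln(1 − 0.576389) = −0.75 ln(0.423611)
  = −0.75 × (-0.858940) = 0.644205 substitutions/site.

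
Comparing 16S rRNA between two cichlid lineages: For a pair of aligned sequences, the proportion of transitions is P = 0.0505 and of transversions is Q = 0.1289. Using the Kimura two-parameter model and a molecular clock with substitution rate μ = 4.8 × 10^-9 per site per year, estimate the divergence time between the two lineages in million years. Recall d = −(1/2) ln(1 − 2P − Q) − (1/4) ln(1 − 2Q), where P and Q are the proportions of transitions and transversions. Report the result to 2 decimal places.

21.37

Under the Kimura two-parameter model, d = −½ ln(1 − 2P − Q) − ¼ ln(1 − 2Q).
1 − 2P − Q = 0.7701, giving −½ ln(0.7701) = 0.130617.
1 − 2Q = 0.7422, giving −¼ ln(0.7422) = 0.074534.
d = 0.130617 + 0.074534 = 0.205151.
Under a molecular clock d = 2μt, so t = d/(2μ) = 0.205151 / (2 × 4.8 × 10^-9) = 21.37 million years.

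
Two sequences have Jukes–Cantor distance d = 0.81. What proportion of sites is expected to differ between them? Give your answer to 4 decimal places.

p = (3/4)(1 − e^(−4d/3)) = 0.75 × (1 − e^(-1.08)) = 0.75 × (1 − 0.339596) = 0.495303.

0.4953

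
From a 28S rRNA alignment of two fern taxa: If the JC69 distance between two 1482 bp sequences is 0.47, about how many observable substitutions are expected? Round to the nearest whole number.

Invert JC69: p = (3/4)(1 − e^(−4d/3)) = 0.75 × (1 − e^(-0.626667)) = 0.75 × (1 − 0.534370) = 0.349223.
Expected differing sites = pL ≈ 0.349223 × 1482 = 517.548486 ≈ 518.

518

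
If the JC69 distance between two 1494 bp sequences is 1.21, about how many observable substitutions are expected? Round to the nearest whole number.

897

Invert JC69: p = (3/4)(1 − e^(−4d/3)) = 0.75 × (1 − e^(-1.613333)) = 0.75 × (1 − 0.199222) = 0.600584.
Expected differing sites = pL ≈ 0.600584 × 1494 = 897.272496 ≈ 897.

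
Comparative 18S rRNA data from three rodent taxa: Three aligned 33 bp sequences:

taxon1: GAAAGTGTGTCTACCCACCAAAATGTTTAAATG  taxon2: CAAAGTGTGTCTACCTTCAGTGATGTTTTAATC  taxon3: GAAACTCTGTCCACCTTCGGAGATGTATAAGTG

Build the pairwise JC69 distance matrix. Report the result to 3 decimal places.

d(taxon1,taxon2) = 0.339, d(taxon1,taxon3) = 0.388, d(taxon2,taxon3) = 0.388

taxon1–taxon2: 9/33 sites differ → p ≈ 0.272727, d = −0.75 ln(1 − 0.363636) = 0.338988 ≈ 0.339.
taxon1–taxon3: 10/33 sites differ → p ≈ 0.30303, d = −0.75 ln(1 − 0.40404) = 0.388186 ≈ 0.388.
taxon2–taxon3: 10/33 sites differ → p ≈ 0.30303, d = −0.75 ln(1 − 0.40404) = 0.388186 ≈ 0.388.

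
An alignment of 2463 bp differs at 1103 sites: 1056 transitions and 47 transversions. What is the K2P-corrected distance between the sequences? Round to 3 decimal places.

P = 1056/2463 ≈ 0.428745 and Q = 47/2463 ≈ 0.019082.
Under the Kimura two-parameter model, d = −½ ln(1 − 2P − Q) − ¼ ln(1 − 2Q).
1 − 2P − Q = 0.123428, giving −½ ln(0.123428) = 1.046049.
1 − 2Q = 0.961836, giving −¼ ln(0.961836) = 0.009728.
d = 1.046049 + 0.009728 = 1.055777.

1.056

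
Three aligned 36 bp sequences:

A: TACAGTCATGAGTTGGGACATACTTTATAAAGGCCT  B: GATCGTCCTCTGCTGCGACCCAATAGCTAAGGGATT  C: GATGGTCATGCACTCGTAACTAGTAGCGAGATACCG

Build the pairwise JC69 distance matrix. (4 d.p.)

d(A,B) = 0.7449, d(A,C) = 0.9123, d(B,C) = 0.9123

A–B: 17/36 sites differ → p ≈ 0.472222, d = −0.75 ln(1 − 0.629629) = 0.744938 ≈ 0.7449.
A–C: 19/36 sites differ → p ≈ 0.527778, d = −0.75 ln(1 − 0.703704) = 0.912297 ≈ 0.9123.
B–C: 19/36 sites differ → p ≈ 0.527778, d = −0.75 ln(1 − 0.703704) = 0.912297 ≈ 0.9123.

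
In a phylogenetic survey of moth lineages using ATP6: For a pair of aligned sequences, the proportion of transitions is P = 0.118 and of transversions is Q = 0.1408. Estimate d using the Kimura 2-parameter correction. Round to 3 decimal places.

0.319

Under the Kimura two-parameter model, d = −½ ln(1 − 2P − Q) − ¼ ln(1 − 2Q).
1 − 2P − Q = 0.6232, giving −½ ln(0.6232) = 0.236444.
1 − 2Q = 0.7184, giving −¼ ln(0.7184) = 0.082682.
d = 0.236444 + 0.082682 = 0.319126.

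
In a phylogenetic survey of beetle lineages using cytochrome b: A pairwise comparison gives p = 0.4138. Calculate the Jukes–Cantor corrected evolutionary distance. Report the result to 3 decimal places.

0.602

d = −(3/4) ln(1 − 4p/3) = −0.75 ln(1 − 0.551733) = −0.75 ln(0.448267)
  = −0.75 × (-0.802366) = 0.601775 substitutions/site.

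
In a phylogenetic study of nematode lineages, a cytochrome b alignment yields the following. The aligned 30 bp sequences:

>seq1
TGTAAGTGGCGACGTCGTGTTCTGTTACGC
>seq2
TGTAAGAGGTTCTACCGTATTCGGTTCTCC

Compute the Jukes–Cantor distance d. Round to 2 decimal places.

0.57

The sequences differ at 12 of 30 sites, so p = 12/30 = 0.4.
d = −(3/4) ln(1 − 4p/3) = −0.75 ln(1 − 0.533333) = −0.75 ln(0.466667)
  = −0.75 × (-0.762139) = 0.571604 substitutions/site.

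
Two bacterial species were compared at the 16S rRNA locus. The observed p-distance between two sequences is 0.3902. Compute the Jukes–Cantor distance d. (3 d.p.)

d = −(3/4) ln(1 − 4p/3) = −0.75 ln(1 − 0.520267) = −0.75 ln(0.479733)
  = −0.75 × (-0.734526) = 0.550895 substitutions/site.

0.551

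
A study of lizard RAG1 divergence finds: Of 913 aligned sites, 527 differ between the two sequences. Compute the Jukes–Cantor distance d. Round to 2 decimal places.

p = 527/913 ≈ 0.577218.
d = −(3/4) ln(1 − 4p/3) = −0.75 ln(1 − 0.769624) = −0.75 ln(0.230376)
  = −0.75 × (-1.468043) = 1.101032 substitutions/site.

1.10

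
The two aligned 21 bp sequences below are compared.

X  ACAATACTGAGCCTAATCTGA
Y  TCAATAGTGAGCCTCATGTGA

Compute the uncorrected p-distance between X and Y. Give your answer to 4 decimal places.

0.1905

The sequences differ at 4 of 21 positions (sites 1, 7, 15, 18).
p = 4/21 = 0.190476… ≈ 0.1905 (to 4 d.p.).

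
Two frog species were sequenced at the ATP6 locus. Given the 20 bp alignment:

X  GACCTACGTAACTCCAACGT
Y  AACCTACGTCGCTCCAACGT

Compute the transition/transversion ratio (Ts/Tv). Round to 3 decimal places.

Transitions are A↔G and C↔T; transversions are all other mismatches.
Transitions: 2. Transversions: 1.
R = 2/1 = 2.000.

2.000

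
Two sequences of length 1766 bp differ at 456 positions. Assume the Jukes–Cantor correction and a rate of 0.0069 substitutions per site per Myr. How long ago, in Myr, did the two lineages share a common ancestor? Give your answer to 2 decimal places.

p = 456/1766 ≈ 0.258211.
d = −(3/4) ln(1 − 4p/3) = −0.75 ln(1 − 0.344281) = −0.75 ln(0.655719)
  = −0.75 × (-0.422023) = 0.316517 substitutions/site.
Under a molecular clock d = 2μt, so t = d/(2μ) = 0.316517 / (2 × 0.0069) = 22.94 Myr.

22.94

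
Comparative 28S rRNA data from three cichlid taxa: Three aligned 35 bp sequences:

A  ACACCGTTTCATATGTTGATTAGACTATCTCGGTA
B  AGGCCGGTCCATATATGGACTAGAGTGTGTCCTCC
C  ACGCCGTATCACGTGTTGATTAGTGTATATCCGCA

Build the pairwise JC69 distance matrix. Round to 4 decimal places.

A–B: 14/35 sites differ → p = 0.4, d = −0.75 ln(1 − 0.533333) = 0.571605 ≈ 0.5716.
A–C: 9/35 sites differ → p ≈ 0.257143, d = −0.75 ln(1 − 0.342857) = 0.314890 ≈ 0.3149.
B–C: 14/35 sites differ → p = 0.4, d = −0.75 ln(1 − 0.533333) = 0.571605 ≈ 0.5716.

d(A,B) = 0.5716, d(A,C) = 0.3149, d(B,C) = 0.5716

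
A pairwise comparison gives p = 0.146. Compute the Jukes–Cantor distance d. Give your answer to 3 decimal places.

d = −(3/4) ln(1 − 4p/3) = −0.75 ln(1 − 0.194667) = −0.75 ln(0.805333)
  = −0.75 × (-0.216499) = 0.162374 substitutions/site.

0.162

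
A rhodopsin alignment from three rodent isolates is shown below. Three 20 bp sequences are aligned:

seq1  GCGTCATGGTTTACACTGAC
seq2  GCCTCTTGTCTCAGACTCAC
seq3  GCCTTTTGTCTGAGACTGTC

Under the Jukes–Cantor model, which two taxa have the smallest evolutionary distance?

seq1–seq2: 7/20 differ, p = 0.350, d = 0.471.
seq1–seq3: 8/20 differ, p = 0.400, d = 0.572.
seq2–seq3: 4/20 differ, p = 0.200, d = 0.233.
The smallest distance is between seq2 and seq3.

seq2 and seq3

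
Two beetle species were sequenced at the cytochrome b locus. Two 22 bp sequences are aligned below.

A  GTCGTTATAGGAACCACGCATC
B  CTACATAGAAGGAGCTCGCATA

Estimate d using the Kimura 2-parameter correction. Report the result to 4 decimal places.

Of 22 sites, 2 differences are transitions and 8 are transversions, so P = 2/22 ≈ 0.090909 and Q = 8/22 ≈ 0.363636.
Under the Kimura two-parameter model, d = −½ ln(1 − 2P − Q) − ¼ ln(1 − 2Q).
1 − 2P − Q = 0.454546, giving −½ ln(0.454546) = 0.394228.
1 − 2Q = 0.272728, giving −¼ ln(0.272728) = 0.324820.
d = 0.394228 + 0.324820 = 0.719048.

0.7190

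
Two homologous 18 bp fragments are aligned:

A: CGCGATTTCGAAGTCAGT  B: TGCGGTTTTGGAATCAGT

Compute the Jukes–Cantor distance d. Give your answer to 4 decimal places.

0.3470

The sequences differ at 5 of 18 sites (1, 5, 9, 11, 13), so p = 5/18 ≈ 0.277778.
d = −(3/4) ln(1 − 4p/3) = −0.75 ln(1 − 0.370371) = −0.75 ln(0.629629)
  = −0.75 × (-0.462625) = 0.346969 substitutions/site.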